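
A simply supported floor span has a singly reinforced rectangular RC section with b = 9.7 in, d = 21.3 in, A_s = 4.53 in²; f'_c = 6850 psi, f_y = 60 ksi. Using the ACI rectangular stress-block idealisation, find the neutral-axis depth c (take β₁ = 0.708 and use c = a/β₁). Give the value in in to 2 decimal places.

T = A_s f_y = 4.53 × 60 = 271.8 kips.
a = T/(0.85 f'_c b) = 271.8/(0.85 × 6.85 × 9.7) = 4.8125 in.
With β₁ = 0.708, c = a/β₁ = 4.8125/0.708 = 6.80 in.

c ≈ 6.80 in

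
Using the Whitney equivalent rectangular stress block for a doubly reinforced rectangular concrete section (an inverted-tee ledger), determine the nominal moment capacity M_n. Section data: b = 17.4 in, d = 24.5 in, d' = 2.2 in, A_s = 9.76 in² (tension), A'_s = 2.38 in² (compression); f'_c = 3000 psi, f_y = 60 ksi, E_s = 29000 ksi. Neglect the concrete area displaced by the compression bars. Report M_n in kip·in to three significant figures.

Assume both steels yield.
a = (A_s − A'_s) f_y/(0.85 f'_c b) = (9.76 − 2.38) × 60/(0.85 × 3 × 17.4) = 9.980 in.
c = a/β₁ = 9.980/0.85 = 11.741 in; ε'_s = 0.003(c − d')/c = 0.0024 ≥ ε_y = 0.0021, so the compression steel yields.
M_n = (A_s − A'_s) f_y (d − a/2) + A'_s f_y (d − d') = 442.8 × (24.5 − 4.99) + 142.8 × (24.5 − 2.2) = 8639.0 + 3184.4 = 11823.4 kip·in.

M_n ≈ 11800 kip·in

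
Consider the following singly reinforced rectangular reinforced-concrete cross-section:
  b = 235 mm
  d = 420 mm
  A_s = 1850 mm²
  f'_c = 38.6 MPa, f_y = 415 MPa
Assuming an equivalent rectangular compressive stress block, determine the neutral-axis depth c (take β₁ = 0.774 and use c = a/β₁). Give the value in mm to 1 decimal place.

T = A_s f_y = 1850 × 415 = 767750 N = 767.75 kN.
Setting C = 0.85 f'_c a b equal to T: a = 767750/(0.85 × 38.6 × 235) = 99.574 mm.
With β₁ = 0.774, c = a/β₁ = 99.574/0.774 = 128.6 mm.

c ≈ 128.6 mm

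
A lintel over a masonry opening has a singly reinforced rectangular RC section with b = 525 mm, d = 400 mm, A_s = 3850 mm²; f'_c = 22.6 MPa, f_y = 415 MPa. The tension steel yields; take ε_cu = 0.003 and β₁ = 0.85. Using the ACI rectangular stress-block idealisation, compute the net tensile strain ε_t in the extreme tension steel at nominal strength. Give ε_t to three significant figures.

a = A_s f_y/(0.85 f'_c b) = 158.42 mm.
β₁ = 0.85, so c = a/β₁ = 158.42/0.85 = 186.38 mm.
From the linear strain diagram with ε_cu = 0.003: ε_t = 0.003 (d − c)/c = 0.003 × (400 − 186.38)/186.38 = 0.00344.
ε_t < 0.004 — the section is over-reinforced for flexure under ACI limits.

ε_t ≈ 0.00344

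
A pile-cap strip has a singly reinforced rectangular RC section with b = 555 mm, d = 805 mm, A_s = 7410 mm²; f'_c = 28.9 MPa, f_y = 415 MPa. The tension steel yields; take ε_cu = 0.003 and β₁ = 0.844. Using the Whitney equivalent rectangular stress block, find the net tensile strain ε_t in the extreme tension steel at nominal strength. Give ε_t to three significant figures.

ε_t ≈ 0.00604

a = A_s f_y/(0.85 f'_c b) = 225.56 mm.
β₁ = 0.844, so c = a/β₁ = 225.56/0.844 = 267.25 mm.
From the linear strain diagram with ε_cu = 0.003: ε_t = 0.003 (d − c)/c = 0.003 × (805 − 267.25)/267.25 = 0.00604.
Since ε_t ≥ 0.005, the section is tension-controlled.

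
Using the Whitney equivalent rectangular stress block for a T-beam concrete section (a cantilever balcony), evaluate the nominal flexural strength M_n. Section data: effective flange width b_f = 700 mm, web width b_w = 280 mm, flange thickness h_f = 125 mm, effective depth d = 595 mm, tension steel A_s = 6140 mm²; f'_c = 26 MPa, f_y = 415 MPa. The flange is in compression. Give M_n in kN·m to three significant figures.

M_n ≈ 1290 kN·m

Tension: T = A_s f_y = 6140 × 415 = 2548100 N.
Try a within the flange: a = T/(0.85 f'_c b_f) = 2548100/(0.85 × 26 × 700) = 164.71 mm.
a = 164.71 > h_f = 125 mm: the block extends into the web. Split into flange-overhang and web parts.
C_f = 0.85 f'_c (b_f − b_w) h_f = 0.85 × 26 × (700 − 280) × 125 = 1160250 N.
Remaining web compression depth: a_w = (T − C_f)/(0.85 f'_c b_w) = (2548100 − 1160250)/(0.85 × 26 × 280) = 224.28 mm.
M_n = C_f(d − h_f/2) + (T − C_f)(d − a_w/2) = 1160250 × (595 − 62.5) + 1387850 × (595 − 112.14) = 617.83 + 670.14 = 1287.97 × 10⁶ N·mm.
M_n = 1287.97 kN·m.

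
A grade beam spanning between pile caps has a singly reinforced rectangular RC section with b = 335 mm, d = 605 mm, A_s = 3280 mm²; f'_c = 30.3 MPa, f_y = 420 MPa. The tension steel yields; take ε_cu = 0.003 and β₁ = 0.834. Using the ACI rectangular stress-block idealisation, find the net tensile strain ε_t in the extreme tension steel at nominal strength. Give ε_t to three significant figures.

a = A_s f_y/(0.85 f'_c b) = 159.67 mm.
β₁ = 0.834, so c = a/β₁ = 159.67/0.834 = 191.45 mm.
From the linear strain diagram with ε_cu = 0.003: ε_t = 0.003 (d − c)/c = 0.003 × (605 − 191.45)/191.45 = 0.00648.
Since ε_t ≥ 0.005, the section is tension-controlled.

ε_t ≈ 0.00648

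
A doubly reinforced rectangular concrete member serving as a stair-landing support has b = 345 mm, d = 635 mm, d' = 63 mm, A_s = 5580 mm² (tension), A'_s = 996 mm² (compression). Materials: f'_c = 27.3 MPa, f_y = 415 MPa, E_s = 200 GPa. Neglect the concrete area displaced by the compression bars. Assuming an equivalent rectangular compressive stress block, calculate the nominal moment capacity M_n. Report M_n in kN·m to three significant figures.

M_n ≈ 1220 kN·m

Assume both tension and compression steel yield.
Net tension couple steel: A_s − A'_s = 4584 mm².
a = (A_s − A'_s) f_y / (0.85 f'_c b) = 1902360/(0.85 × 27.3 × 345) = 237.62 mm.
c = a/β₁ = 237.62/0.85 = 279.55 mm; ε'_s = 0.003(c − d')/c = 0.0023 ≥ f_y/E_s = 0.0021, so compression steel does yield.
M_n = (A_s − A'_s) f_y (d − a/2) + A'_s f_y (d − d') = [1902360 × (635 − 118.81) + 413340 × (635 − 63)] × 10⁻⁶ = 981.98 + 236.43 = 1218.41 kN·m.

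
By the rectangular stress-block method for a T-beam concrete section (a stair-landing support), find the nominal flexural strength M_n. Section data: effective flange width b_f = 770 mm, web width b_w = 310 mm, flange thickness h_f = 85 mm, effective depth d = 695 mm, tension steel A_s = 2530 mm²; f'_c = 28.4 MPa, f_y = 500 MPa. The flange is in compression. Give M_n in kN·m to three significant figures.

M_n ≈ 836 kN·m

Tension: T = A_s f_y = 2530 × 500 = 1265000 N.
Try a within the flange: a = T/(0.85 f'_c b_f) = 1265000/(0.85 × 28.4 × 770) = 68.06 mm.
Since a = 68.06 ≤ h_f = 85 mm, the stress block lies entirely in the flange; analyse as a rectangular beam of width b_f.
M_n = T(d − a/2) = 1265000 × (695 − 34.03) = 836.13 × 10⁶ N·mm.
M_n = 836.13 kN·m.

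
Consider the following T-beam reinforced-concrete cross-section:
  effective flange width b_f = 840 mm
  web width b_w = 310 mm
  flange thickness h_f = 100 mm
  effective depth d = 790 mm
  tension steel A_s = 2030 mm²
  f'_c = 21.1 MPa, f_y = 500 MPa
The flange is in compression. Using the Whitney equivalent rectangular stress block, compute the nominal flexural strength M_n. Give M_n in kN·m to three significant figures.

Tension: T = A_s f_y = 2030 × 500 = 1015000 N.
Try a within the flange: a = T/(0.85 f'_c b_f) = 1015000/(0.85 × 21.1 × 840) = 67.37 mm.
Since a = 67.37 ≤ h_f = 100 mm, the stress block lies entirely in the flange; analyse as a rectangular beam of width b_f.
M_n = T(d − a/2) = 1015000 × (790 − 33.685) = 767.66 × 10⁶ N·mm.
M_n = 767.66 kN·m.

M_n ≈ 768 kN·m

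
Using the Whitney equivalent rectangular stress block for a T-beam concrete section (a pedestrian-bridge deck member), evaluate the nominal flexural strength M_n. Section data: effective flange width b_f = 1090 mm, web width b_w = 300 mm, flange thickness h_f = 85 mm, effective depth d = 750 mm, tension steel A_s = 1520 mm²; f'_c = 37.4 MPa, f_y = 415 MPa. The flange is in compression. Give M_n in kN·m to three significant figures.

M_n ≈ 467 kN·m

Tension: T = A_s f_y = 1520 × 415 = 630800 N.
Try a within the flange: a = T/(0.85 f'_c b_f) = 630800/(0.85 × 37.4 × 1090) = 18.20 mm.
Since a = 18.20 ≤ h_f = 85 mm, the stress block lies entirely in the flange; analyse as a rectangular beam of width b_f.
M_n = T(d − a/2) = 630800 × (750 − 9.1) = 467.36 × 10⁶ N·mm.
M_n = 467.36 kN·m.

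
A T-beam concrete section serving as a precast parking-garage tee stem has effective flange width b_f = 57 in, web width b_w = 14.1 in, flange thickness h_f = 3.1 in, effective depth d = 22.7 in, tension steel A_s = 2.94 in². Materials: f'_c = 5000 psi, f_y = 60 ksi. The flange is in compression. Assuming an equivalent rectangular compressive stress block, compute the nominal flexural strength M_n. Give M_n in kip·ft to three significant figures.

Tension: T = A_s f_y = 2.94 × 60 = 176.4 kips.
Try a within the flange: a = T/(0.85 f'_c b_f) = 176.4/(0.85 × 5 × 57) = 0.728 in.
Since a = 0.728 ≤ h_f = 3.1 in, the stress block lies entirely in the flange; analyse as a rectangular beam of width b_f.
M_n = T(d − a/2) = 176.4 × (22.7 − 0.364) = 3940.1 kip·in.
M_n = 3940.1/12 = 328.34 kip·ft.

M_n ≈ 328 kip·ft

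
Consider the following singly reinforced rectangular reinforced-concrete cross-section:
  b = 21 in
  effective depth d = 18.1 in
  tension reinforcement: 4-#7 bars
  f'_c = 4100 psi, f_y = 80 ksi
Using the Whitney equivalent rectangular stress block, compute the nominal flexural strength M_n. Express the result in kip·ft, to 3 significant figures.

A_s = 4 × 0.6 = 2.4 in².
T = A_s f_y = 2.4 × 80 = 192 kips.
a = T/(0.85 f'_c b) = 192/(0.85 × 4.1 × 21) = 2.623 in.
M_n = T(d − a/2) = 192 × (18.1 − 1.3115) = 3223.4 kip·in = 3223.4/12 = 268.62 kip·ft.

M_n ≈ 269 kip·ft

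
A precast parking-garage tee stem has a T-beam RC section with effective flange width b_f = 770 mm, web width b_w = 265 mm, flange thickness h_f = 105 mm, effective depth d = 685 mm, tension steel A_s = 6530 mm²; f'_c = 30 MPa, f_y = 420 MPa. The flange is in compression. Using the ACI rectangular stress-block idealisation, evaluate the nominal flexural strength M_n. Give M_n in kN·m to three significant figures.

M_n ≈ 1660 kN·m

Tension: T = A_s f_y = 6530 × 420 = 2742600 N.
Try a within the flange: a = T/(0.85 f'_c b_f) = 2742600/(0.85 × 30 × 770) = 139.68 mm.
a = 139.68 > h_f = 105 mm: the block extends into the web. Split into flange-overhang and web parts.
C_f = 0.85 f'_c (b_f − b_w) h_f = 0.85 × 30 × (770 − 265) × 105 = 1352138 N.
Remaining web compression depth: a_w = (T − C_f)/(0.85 f'_c b_w) = (2742600 − 1352138)/(0.85 × 30 × 265) = 205.77 mm.
M_n = C_f(d − h_f/2) + (T − C_f)(d − a_w/2) = 1352138 × (685 − 52.5) + 1390462 × (685 − 102.885) = 855.23 + 809.41 = 1664.64 × 10⁶ N·mm.
M_n = 1664.64 kN·m.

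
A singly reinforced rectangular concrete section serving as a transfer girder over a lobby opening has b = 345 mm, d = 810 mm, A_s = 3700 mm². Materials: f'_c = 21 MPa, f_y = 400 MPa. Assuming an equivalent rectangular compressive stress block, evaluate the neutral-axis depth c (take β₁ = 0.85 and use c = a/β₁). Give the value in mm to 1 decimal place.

c ≈ 282.7 mm

T = A_s f_y = 3700 × 400 = 1480000 N = 1480 kN.
Setting C = 0.85 f'_c a b equal to T: a = 1480000/(0.85 × 21 × 345) = 240.328 mm.
With β₁ = 0.85, c = a/β₁ = 240.328/0.85 = 282.7 mm.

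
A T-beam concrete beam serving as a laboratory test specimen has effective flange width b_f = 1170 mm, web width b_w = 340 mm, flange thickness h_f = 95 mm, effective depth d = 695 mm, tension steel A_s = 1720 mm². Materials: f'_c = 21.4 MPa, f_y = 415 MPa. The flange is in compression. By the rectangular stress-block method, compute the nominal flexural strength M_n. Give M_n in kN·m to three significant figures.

M_n ≈ 484 kN·m

Tension: T = A_s f_y = 1720 × 415 = 713800 N.
Try a within the flange: a = T/(0.85 f'_c b_f) = 713800/(0.85 × 21.4 × 1170) = 33.54 mm.
Since a = 33.54 ≤ h_f = 95 mm, the stress block lies entirely in the flange; analyse as a rectangular beam of width b_f.
M_n = T(d − a/2) = 713800 × (695 − 16.77) = 484.12 × 10⁶ N·mm.
M_n = 484.12 kN·m.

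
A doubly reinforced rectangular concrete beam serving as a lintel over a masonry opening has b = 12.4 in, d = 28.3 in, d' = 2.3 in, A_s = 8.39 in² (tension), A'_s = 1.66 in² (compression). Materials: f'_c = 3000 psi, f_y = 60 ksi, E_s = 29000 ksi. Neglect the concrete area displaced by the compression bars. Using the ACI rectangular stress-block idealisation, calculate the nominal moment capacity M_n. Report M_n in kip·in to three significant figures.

M_n ≈ 11400 kip·in

Assume both steels yield.
a = (A_s − A'_s) f_y/(0.85 f'_c b) = (8.39 − 1.66) × 60/(0.85 × 3 × 12.4) = 12.770 in.
c = a/β₁ = 12.770/0.85 = 15.024 in; ε'_s = 0.003(c − d')/c = 0.0025 ≥ ε_y = 0.0021, so the compression steel yields.
M_n = (A_s − A'_s) f_y (d − a/2) + A'_s f_y (d − d') = 403.8 × (28.3 − 6.385) + 99.6 × (28.3 − 2.3) = 8849.3 + 2589.6 = 11438.9 kip·in.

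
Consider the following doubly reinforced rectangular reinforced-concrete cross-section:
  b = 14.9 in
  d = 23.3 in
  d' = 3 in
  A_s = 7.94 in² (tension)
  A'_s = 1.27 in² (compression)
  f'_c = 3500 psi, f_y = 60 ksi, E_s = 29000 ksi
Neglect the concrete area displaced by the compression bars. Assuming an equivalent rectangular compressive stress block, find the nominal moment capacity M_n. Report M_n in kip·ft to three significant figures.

M_n ≈ 755 kip·ft

Assume both steels yield.
a = (A_s − A'_s) f_y/(0.85 f'_c b) = (7.94 − 1.27) × 60/(0.85 × 3.5 × 14.9) = 9.028 in.
c = a/β₁ = 9.028/0.85 = 10.621 in; ε'_s = 0.003(c − d')/c = 0.0022 ≥ ε_y = 0.0021, so the compression steel yields.
M_n = (A_s − A'_s) f_y (d − a/2) + A'_s f_y (d − d') = 400.2 × (23.3 − 4.514) + 76.2 × (23.3 − 3) = 7518.2 + 1546.9 = 9065.1 kip·in = 9065.1/12 = 755.43 kip·ft.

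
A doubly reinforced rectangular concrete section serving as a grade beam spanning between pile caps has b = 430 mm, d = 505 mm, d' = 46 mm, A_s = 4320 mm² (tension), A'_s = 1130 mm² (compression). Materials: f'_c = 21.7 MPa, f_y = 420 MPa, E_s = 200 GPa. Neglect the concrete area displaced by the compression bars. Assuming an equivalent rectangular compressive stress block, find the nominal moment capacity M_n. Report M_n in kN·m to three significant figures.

M_n ≈ 781 kN·m

Assume both tension and compression steel yield.
Net tension couple steel: A_s − A'_s = 3190 mm².
a = (A_s − A'_s) f_y / (0.85 f'_c b) = 1339800/(0.85 × 21.7 × 430) = 168.92 mm.
c = a/β₁ = 168.92/0.85 = 198.73 mm; ε'_s = 0.003(c − d')/c = 0.0023 ≥ f_y/E_s = 0.0021, so compression steel does yield.
M_n = (A_s − A'_s) f_y (d − a/2) + A'_s f_y (d − d') = [1339800 × (505 − 84.46) + 474600 × (505 − 46)] × 10⁻⁶ = 563.44 + 217.84 = 781.28 kN·m.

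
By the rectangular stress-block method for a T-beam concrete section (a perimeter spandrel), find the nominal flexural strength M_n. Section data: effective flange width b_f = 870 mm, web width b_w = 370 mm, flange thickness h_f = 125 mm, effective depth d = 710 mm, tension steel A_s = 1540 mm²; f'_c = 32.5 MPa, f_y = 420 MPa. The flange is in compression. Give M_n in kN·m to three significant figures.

M_n ≈ 451 kN·m

Tension: T = A_s f_y = 1540 × 420 = 646800 N.
Try a within the flange: a = T/(0.85 f'_c b_f) = 646800/(0.85 × 32.5 × 870) = 26.91 mm.
Since a = 26.91 ≤ h_f = 125 mm, the stress block lies entirely in the flange; analyse as a rectangular beam of width b_f.
M_n = T(d − a/2) = 646800 × (710 − 13.455) = 450.53 × 10⁶ N·mm.
M_n = 450.53 kN·m.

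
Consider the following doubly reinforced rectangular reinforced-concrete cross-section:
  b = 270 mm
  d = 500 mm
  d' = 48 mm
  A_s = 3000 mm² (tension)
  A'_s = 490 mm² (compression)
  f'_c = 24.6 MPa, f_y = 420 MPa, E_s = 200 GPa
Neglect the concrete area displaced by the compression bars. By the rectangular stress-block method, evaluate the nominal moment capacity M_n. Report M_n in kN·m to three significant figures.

Assume both tension and compression steel yield.
Net tension couple steel: A_s − A'_s = 2510 mm².
a = (A_s − A'_s) f_y / (0.85 f'_c b) = 1054200/(0.85 × 24.6 × 270) = 186.73 mm.
c = a/β₁ = 186.73/0.85 = 219.68 mm; ε'_s = 0.003(c − d')/c = 0.0023 ≥ f_y/E_s = 0.0021, so compression steel does yield.
M_n = (A_s − A'_s) f_y (d − a/2) + A'_s f_y (d − d') = [1054200 × (500 − 93.365) + 205800 × (500 − 48)] × 10⁻⁶ = 428.67 + 93.02 = 521.69 kN·m.

M_n ≈ 522 kN·m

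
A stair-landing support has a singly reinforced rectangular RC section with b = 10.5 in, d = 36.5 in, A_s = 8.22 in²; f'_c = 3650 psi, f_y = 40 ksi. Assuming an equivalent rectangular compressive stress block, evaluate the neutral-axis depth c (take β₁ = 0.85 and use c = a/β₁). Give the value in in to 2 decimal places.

c ≈ 11.87 in

T = A_s f_y = 8.22 × 40 = 328.8 kips.
a = T/(0.85 f'_c b) = 328.8/(0.85 × 3.65 × 10.5) = 10.0932 in.
With β₁ = 0.85, c = a/β₁ = 10.0932/0.85 = 11.87 in.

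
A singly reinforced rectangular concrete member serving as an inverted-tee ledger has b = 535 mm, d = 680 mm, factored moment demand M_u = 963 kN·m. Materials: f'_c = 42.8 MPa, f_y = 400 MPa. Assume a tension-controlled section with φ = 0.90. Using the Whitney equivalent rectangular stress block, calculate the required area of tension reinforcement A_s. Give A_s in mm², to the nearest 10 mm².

A_s ≈ 4200 mm²

M_n = M_u/φ = 963/0.90 = 1070 kN·m.
With M_n = 0.85 f'_c a b (d − a/2), solve the quadratic for a:
a = d − √(d² − 2M_n/(0.85 f'_c b)) = 680 − √(680² − 2 × 1070×10⁶/(0.85 × 42.8 × 535)) = 86.33 mm.
A_s = 0.85 f'_c a b / f_y = 0.85 × 42.8 × 86.33 × 535 / 400 = 4200.7 mm².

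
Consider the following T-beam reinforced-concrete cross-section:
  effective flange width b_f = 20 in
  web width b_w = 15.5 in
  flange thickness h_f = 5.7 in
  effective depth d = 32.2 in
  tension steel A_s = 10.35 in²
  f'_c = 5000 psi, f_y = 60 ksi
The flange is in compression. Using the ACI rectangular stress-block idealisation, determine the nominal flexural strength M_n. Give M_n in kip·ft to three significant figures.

M_n ≈ 1470 kip·ft

Tension: T = A_s f_y = 10.35 × 60 = 621 kips.
Try a within the flange: a = T/(0.85 f'_c b_f) = 621/(0.85 × 5 × 20) = 7.306 in.
a = 7.306 > h_f = 5.7 in: the block extends into the web. Split into flange-overhang and web parts.
C_f = 0.85 f'_c (b_f − b_w) h_f = 0.85 × 5 × (20 − 15.5) × 5.7 = 109.0 kips.
Remaining web compression depth: a_w = (T − C_f)/(0.85 f'_c b_w) = (621 − 109.0)/(0.85 × 5 × 15.5) = 7.772 in.
M_n = C_f(d − h_f/2) + (T − C_f)(d − a_w/2) = 109.0 × (32.2 − 2.85) + 512 × (32.2 − 3.886) = 3199.2 + 14496.8 = 17696.0 kip·in.
M_n = 17696.0/12 = 1474.67 kip·ft.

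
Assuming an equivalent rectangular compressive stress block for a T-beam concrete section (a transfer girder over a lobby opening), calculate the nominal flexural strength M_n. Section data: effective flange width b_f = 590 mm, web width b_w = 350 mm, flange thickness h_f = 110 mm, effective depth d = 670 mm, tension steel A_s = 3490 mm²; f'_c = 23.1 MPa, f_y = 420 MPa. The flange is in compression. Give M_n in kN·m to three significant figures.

M_n ≈ 888 kN·m

Tension: T = A_s f_y = 3490 × 420 = 1465800 N.
Try a within the flange: a = T/(0.85 f'_c b_f) = 1465800/(0.85 × 23.1 × 590) = 126.53 mm.
a = 126.53 > h_f = 110 mm: the block extends into the web. Split into flange-overhang and web parts.
C_f = 0.85 f'_c (b_f − b_w) h_f = 0.85 × 23.1 × (590 − 350) × 110 = 518364 N.
Remaining web compression depth: a_w = (T − C_f)/(0.85 f'_c b_w) = (1465800 − 518364)/(0.85 × 23.1 × 350) = 137.86 mm.
M_n = C_f(d − h_f/2) + (T − C_f)(d − a_w/2) = 518364 × (670 − 55) + 947436 × (670 − 68.93) = 318.79 + 569.48 = 888.27 × 10⁶ N·mm.
M_n = 888.27 kN·m.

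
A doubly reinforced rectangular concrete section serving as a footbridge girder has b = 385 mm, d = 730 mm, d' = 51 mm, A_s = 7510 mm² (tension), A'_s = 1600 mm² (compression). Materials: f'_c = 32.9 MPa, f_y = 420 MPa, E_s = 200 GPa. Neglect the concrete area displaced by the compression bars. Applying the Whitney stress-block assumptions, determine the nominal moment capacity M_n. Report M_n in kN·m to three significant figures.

M_n ≈ 1980 kN·m

Assume both tension and compression steel yield.
Net tension couple steel: A_s − A'_s = 5910 mm².
a = (A_s − A'_s) f_y / (0.85 f'_c b) = 2482200/(0.85 × 32.9 × 385) = 230.55 mm.
c = a/β₁ = 230.55/0.815 = 282.88 mm; ε'_s = 0.003(c − d')/c = 0.0025 ≥ f_y/E_s = 0.0021, so compression steel does yield.
M_n = (A_s − A'_s) f_y (d − a/2) + A'_s f_y (d − d') = [2482200 × (730 − 115.275) + 672000 × (730 − 51)] × 10⁻⁶ = 1525.87 + 456.29 = 1982.16 kN·m.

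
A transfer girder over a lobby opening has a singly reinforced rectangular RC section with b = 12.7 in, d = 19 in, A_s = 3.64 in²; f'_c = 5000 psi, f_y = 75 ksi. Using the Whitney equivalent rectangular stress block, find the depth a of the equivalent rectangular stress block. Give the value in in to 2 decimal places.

T = A_s f_y = 3.64 × 75 = 273 kips.
a = T/(0.85 f'_c b) = 273/(0.85 × 5 × 12.7) = 5.06 in.

a ≈ 5.06 in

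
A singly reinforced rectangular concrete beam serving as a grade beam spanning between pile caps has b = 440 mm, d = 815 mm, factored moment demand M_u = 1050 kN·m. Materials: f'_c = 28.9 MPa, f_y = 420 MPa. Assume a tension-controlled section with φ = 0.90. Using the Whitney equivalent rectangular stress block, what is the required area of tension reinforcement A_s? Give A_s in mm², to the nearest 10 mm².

A_s ≈ 3740 mm²

M_n = M_u/φ = 1050/0.90 = 1166.67 kN·m.
With M_n = 0.85 f'_c a b (d − a/2), solve the quadratic for a:
a = d − √(d² − 2M_n/(0.85 f'_c b)) = 815 − √(815² − 2 × 1166.67×10⁶/(0.85 × 28.9 × 440)) = 145.41 mm.
A_s = 0.85 f'_c a b / f_y = 0.85 × 28.9 × 145.41 × 440 / 420 = 3742.1 mm².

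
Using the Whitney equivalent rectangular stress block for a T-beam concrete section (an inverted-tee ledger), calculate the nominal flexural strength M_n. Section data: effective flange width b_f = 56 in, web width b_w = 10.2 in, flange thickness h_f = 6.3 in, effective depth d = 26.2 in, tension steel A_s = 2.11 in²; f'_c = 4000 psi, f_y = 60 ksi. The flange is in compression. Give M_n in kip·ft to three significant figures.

M_n ≈ 273 kip·ft

Tension: T = A_s f_y = 2.11 × 60 = 126.6 kips.
Try a within the flange: a = T/(0.85 f'_c b_f) = 126.6/(0.85 × 4 × 56) = 0.665 in.
Since a = 0.665 ≤ h_f = 6.3 in, the stress block lies entirely in the flange; analyse as a rectangular beam of width b_f.
M_n = T(d − a/2) = 126.6 × (26.2 − 0.3325) = 3274.8 kip·in.
M_n = 3274.8/12 = 272.90 kip·ft.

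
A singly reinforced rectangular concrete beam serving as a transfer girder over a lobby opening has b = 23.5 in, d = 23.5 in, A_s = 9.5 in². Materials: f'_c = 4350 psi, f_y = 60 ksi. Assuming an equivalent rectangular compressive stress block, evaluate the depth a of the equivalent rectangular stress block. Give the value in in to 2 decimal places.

a ≈ 6.56 in

T = A_s f_y = 9.5 × 60 = 570 kips.
a = T/(0.85 f'_c b) = 570/(0.85 × 4.35 × 23.5) = 6.56 in.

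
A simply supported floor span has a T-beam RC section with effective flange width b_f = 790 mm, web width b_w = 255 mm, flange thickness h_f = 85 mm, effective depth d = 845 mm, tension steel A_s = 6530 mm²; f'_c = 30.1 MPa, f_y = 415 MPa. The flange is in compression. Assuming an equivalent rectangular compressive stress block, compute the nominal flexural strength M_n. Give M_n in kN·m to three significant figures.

M_n ≈ 2060 kN·m

Tension: T = A_s f_y = 6530 × 415 = 2709950 N.
Try a within the flange: a = T/(0.85 f'_c b_f) = 2709950/(0.85 × 30.1 × 790) = 134.08 mm.
a = 134.08 > h_f = 85 mm: the block extends into the web. Split into flange-overhang and web parts.
C_f = 0.85 f'_c (b_f − b_w) h_f = 0.85 × 30.1 × (790 − 255) × 85 = 1163478 N.
Remaining web compression depth: a_w = (T − C_f)/(0.85 f'_c b_w) = (2709950 − 1163478)/(0.85 × 30.1 × 255) = 237.04 mm.
M_n = C_f(d − h_f/2) + (T − C_f)(d − a_w/2) = 1163478 × (845 − 42.5) + 1546472 × (845 − 118.52) = 933.69 + 1123.48 = 2057.17 × 10⁶ N·mm.
M_n = 2057.17 kN·m.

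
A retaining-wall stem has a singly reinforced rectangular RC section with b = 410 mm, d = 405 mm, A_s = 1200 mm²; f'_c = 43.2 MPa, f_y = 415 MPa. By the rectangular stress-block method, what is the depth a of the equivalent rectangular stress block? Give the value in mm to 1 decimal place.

T = A_s f_y = 1200 × 415 = 498000 N = 498 kN.
Setting C = 0.85 f'_c a b equal to T: a = 498000/(0.85 × 43.2 × 410) = 33.1 mm.

a ≈ 33.1 mm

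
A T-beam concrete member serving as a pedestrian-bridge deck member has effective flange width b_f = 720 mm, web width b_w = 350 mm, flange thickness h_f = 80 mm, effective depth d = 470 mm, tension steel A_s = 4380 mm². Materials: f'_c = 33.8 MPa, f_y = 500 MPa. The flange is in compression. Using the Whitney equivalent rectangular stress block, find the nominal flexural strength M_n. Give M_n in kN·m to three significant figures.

Tension: T = A_s f_y = 4380 × 500 = 2190000 N.
Try a within the flange: a = T/(0.85 f'_c b_f) = 2190000/(0.85 × 33.8 × 720) = 105.87 mm.
a = 105.87 > h_f = 80 mm: the block extends into the web. Split into flange-overhang and web parts.
C_f = 0.85 f'_c (b_f − b_w) h_f = 0.85 × 33.8 × (720 − 350) × 80 = 850408 N.
Remaining web compression depth: a_w = (T − C_f)/(0.85 f'_c b_w) = (2190000 − 850408)/(0.85 × 33.8 × 350) = 133.22 mm.
M_n = C_f(d − h_f/2) + (T − C_f)(d − a_w/2) = 850408 × (470 − 40) + 1339592 × (470 − 66.61) = 365.68 + 540.38 = 906.06 × 10⁶ N·mm.
M_n = 906.06 kN·m.

M_n ≈ 906 kN·m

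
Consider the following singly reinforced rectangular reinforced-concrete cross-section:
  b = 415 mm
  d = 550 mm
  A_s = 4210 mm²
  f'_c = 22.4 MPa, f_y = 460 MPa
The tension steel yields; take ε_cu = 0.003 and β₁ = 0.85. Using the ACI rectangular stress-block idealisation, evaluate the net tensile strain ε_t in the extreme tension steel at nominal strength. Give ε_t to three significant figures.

ε_t ≈ 0.00272

a = A_s f_y/(0.85 f'_c b) = 245.09 mm.
β₁ = 0.85, so c = a/β₁ = 245.09/0.85 = 288.34 mm.
From the linear strain diagram with ε_cu = 0.003: ε_t = 0.003 (d − c)/c = 0.003 × (550 − 288.34)/288.34 = 0.00272.
ε_t < 0.004 — the section is over-reinforced for flexure under ACI limits.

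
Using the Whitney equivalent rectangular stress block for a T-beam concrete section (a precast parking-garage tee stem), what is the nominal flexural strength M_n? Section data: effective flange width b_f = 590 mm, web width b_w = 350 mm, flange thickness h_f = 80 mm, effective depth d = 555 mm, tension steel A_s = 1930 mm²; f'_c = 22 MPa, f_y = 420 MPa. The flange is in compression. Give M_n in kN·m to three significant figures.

M_n ≈ 420 kN·m

Tension: T = A_s f_y = 1930 × 420 = 810600 N.
Try a within the flange: a = T/(0.85 f'_c b_f) = 810600/(0.85 × 22 × 590) = 73.47 mm.
Since a = 73.47 ≤ h_f = 80 mm, the stress block lies entirely in the flange; analyse as a rectangular beam of width b_f.
M_n = T(d − a/2) = 810600 × (555 − 36.735) = 420.11 × 10⁶ N·mm.
M_n = 420.11 kN·m.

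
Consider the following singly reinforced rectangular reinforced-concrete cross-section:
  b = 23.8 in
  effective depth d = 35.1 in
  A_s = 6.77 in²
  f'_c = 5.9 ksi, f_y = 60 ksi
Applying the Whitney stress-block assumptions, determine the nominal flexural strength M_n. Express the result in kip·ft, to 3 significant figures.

M_n ≈ 1130 kip·ft

T = A_s f_y = 6.77 × 60 = 406.2 kips.
a = T/(0.85 f'_c b) = 406.2/(0.85 × 5.9 × 23.8) = 3.403 in.
M_n = T(d − a/2) = 406.2 × (35.1 − 1.7015) = 13566.5 kip·in = 13566.5/12 = 1130.54 kip·ft.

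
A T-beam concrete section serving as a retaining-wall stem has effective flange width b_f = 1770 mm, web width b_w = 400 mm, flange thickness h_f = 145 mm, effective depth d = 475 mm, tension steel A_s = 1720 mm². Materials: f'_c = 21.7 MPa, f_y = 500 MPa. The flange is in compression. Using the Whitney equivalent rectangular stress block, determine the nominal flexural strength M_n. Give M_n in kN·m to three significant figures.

Tension: T = A_s f_y = 1720 × 500 = 860000 N.
Try a within the flange: a = T/(0.85 f'_c b_f) = 860000/(0.85 × 21.7 × 1770) = 26.34 mm.
Since a = 26.34 ≤ h_f = 145 mm, the stress block lies entirely in the flange; analyse as a rectangular beam of width b_f.
M_n = T(d − a/2) = 860000 × (475 − 13.17) = 397.17 × 10⁶ N·mm.
M_n = 397.17 kN·m.

M_n ≈ 397 kN·m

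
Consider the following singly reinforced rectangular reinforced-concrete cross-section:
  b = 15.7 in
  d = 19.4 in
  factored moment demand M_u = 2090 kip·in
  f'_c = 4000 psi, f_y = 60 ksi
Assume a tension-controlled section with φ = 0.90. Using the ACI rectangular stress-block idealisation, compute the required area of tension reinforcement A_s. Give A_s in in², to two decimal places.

A_s ≈ 2.13 in²

M_n = M_u/φ = 2090/0.90 = 2322.22 kip·in.
From M_n = 0.85 f'_c a b (d − a/2):
a = d − √(d² − 2M_n/(0.85 f'_c b)) = 19.4 − √(19.4² − 2 × 2322.22/(0.85 × 4 × 15.7)) = 2.390 in.
A_s = 0.85 f'_c a b / f_y = 0.85 × 4 × 2.390 × 15.7 / 60 = 2.126 in².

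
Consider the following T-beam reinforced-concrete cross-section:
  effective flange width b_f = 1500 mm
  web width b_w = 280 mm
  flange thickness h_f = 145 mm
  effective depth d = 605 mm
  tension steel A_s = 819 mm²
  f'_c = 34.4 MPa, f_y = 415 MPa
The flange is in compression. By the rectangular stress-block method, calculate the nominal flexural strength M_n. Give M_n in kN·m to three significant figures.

M_n ≈ 204 kN·m

Tension: T = A_s f_y = 819 × 415 = 339885 N.
Try a within the flange: a = T/(0.85 f'_c b_f) = 339885/(0.85 × 34.4 × 1500) = 7.75 mm.
Since a = 7.75 ≤ h_f = 145 mm, the stress block lies entirely in the flange; analyse as a rectangular beam of width b_f.
M_n = T(d − a/2) = 339885 × (605 − 3.875) = 204.31 × 10⁶ N·mm.
M_n = 204.31 kN·m.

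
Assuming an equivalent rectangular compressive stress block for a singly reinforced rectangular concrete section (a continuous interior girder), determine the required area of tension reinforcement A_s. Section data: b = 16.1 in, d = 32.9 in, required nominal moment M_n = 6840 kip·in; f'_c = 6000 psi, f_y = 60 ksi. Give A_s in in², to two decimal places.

A_s ≈ 3.61 in²

From M_n = 0.85 f'_c a b (d − a/2):
a = d − √(d² − 2M_n/(0.85 f'_c b)) = 32.9 − √(32.9² − 2 × 6840/(0.85 × 6 × 16.1)) = 2.638 in.
A_s = 0.85 f'_c a b / f_y = 0.85 × 6 × 2.638 × 16.1 / 60 = 3.610 in².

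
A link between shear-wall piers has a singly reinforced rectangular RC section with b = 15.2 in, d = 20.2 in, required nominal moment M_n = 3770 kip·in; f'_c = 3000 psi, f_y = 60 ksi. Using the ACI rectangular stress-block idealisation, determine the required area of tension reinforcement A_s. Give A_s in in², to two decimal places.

A_s ≈ 3.61 in²

From M_n = 0.85 f'_c a b (d − a/2):
a = d − √(d² − 2M_n/(0.85 f'_c b)) = 20.2 − √(20.2² − 2 × 3770/(0.85 × 3 × 15.2)) = 5.588 in.
A_s = 0.85 f'_c a b / f_y = 0.85 × 3 × 5.588 × 15.2 / 60 = 3.610 in².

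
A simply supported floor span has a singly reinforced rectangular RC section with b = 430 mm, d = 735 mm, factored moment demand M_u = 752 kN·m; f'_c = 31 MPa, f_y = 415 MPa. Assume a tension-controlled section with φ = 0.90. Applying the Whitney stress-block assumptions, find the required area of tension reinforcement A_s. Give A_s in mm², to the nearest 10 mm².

A_s ≈ 2960 mm²

M_n = M_u/φ = 752/0.90 = 835.556 kN·m.
With M_n = 0.85 f'_c a b (d − a/2), solve the quadratic for a:
a = d − √(d² − 2M_n/(0.85 f'_c b)) = 735 − √(735² − 2 × 835.556×10⁶/(0.85 × 31 × 430)) = 108.31 mm.
A_s = 0.85 f'_c a b / f_y = 0.85 × 31 × 108.31 × 430 / 415 = 2957.1 mm².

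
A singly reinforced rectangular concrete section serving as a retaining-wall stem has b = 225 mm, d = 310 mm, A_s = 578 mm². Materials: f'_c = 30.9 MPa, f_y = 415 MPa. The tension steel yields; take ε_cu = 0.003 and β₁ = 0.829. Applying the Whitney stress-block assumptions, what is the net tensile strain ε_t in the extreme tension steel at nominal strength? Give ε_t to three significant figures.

a = A_s f_y/(0.85 f'_c b) = 40.59 mm.
β₁ = 0.829, so c = a/β₁ = 40.59/0.829 = 48.96 mm.
From the linear strain diagram with ε_cu = 0.003: ε_t = 0.003 (d − c)/c = 0.003 × (310 − 48.96)/48.96 = 0.0160.
Since ε_t ≥ 0.005, the section is tension-controlled.

ε_t ≈ 0.0160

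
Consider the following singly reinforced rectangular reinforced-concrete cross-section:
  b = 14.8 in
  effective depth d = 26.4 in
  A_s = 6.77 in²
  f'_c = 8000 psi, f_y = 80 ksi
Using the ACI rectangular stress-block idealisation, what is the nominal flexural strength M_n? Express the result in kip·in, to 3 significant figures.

M_n ≈ 12800 kip·in

T = A_s f_y = 6.77 × 80 = 541.6 kips.
a = T/(0.85 f'_c b) = 541.6/(0.85 × 8 × 14.8) = 5.382 in.
M_n = T(d − a/2) = 541.6 × (26.4 − 2.691) = 12840.8 kip·in.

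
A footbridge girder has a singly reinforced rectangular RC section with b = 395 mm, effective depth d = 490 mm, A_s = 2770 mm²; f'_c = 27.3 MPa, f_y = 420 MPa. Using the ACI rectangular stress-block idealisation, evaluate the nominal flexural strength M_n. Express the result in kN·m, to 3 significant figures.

T = A_s f_y = 2770 × 420 = 1163400 N = 1163.4 kN.
From C = T: a = T/(0.85 f'_c b) = 1163400/(0.85 × 27.3 × 395) = 126.93 mm.
M_n = T(d − a/2) = 1163.4 kN × (490 − 63.465) mm = 496.23 kN·m.

M_n ≈ 496 kN·m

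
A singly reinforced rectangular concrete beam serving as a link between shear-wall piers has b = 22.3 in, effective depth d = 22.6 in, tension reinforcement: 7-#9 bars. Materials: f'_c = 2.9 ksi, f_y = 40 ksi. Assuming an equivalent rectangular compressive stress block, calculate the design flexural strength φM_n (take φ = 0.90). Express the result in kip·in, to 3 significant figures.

φM_n ≈ 5050 kip·in

A_s = 7 × 1 = 7 in².
T = A_s f_y = 7 × 40 = 280 kips.
a = T/(0.85 f'_c b) = 280/(0.85 × 2.9 × 22.3) = 5.094 in.
M_n = T(d − a/2) = 280 × (22.6 − 2.547) = 5614.8 kip·in.
φM_n = 0.90 × 5614.8 = 5053.3 kip·in.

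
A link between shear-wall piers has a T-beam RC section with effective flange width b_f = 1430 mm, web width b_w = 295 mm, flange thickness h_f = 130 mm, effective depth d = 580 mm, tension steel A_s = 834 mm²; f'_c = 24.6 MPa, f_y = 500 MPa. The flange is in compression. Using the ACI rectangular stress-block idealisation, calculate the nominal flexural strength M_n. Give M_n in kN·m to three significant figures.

M_n ≈ 239 kN·m

Tension: T = A_s f_y = 834 × 500 = 417000 N.
Try a within the flange: a = T/(0.85 f'_c b_f) = 417000/(0.85 × 24.6 × 1430) = 13.95 mm.
Since a = 13.95 ≤ h_f = 130 mm, the stress block lies entirely in the flange; analyse as a rectangular beam of width b_f.
M_n = T(d − a/2) = 417000 × (580 − 6.975) = 238.95 × 10⁶ N·mm.
M_n = 238.95 kN·m.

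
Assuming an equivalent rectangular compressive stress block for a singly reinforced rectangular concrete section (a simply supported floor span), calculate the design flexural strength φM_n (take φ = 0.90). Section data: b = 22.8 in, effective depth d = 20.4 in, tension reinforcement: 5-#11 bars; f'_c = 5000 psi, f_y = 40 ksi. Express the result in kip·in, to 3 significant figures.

A_s = 5 × 1.56 = 7.8 in².
T = A_s f_y = 7.8 × 40 = 312 kips.
a = T/(0.85 f'_c b) = 312/(0.85 × 5 × 22.8) = 3.220 in.
M_n = T(d − a/2) = 312 × (20.4 − 1.61) = 5862.5 kip·in.
φM_n = 0.90 × 5862.5 = 5276.3 kip·in.

φM_n ≈ 5280 kip·in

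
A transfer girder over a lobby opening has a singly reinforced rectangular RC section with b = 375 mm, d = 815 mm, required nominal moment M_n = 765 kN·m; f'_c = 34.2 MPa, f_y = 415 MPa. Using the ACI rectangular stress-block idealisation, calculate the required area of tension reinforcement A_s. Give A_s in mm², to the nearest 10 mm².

A_s ≈ 2400 mm²

With M_n = 0.85 f'_c a b (d − a/2), solve the quadratic for a:
a = d − √(d² − 2M_n/(0.85 f'_c b)) = 815 − √(815² − 2 × 765×10⁶/(0.85 × 34.2 × 375)) = 91.21 mm.
A_s = 0.85 f'_c a b / f_y = 0.85 × 34.2 × 91.21 × 375 / 415 = 2395.9 mm².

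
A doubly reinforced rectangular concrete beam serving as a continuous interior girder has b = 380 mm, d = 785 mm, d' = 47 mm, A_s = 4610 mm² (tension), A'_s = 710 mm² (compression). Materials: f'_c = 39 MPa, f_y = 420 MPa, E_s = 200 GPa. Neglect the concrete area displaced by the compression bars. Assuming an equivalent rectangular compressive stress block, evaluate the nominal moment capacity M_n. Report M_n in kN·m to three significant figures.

M_n ≈ 1400 kN·m

Assume both tension and compression steel yield.
Net tension couple steel: A_s − A'_s = 3900 mm².
a = (A_s − A'_s) f_y / (0.85 f'_c b) = 1638000/(0.85 × 39 × 380) = 130.03 mm.
c = a/β₁ = 130.03/0.771 = 168.65 mm; ε'_s = 0.003(c − d')/c = 0.0022 ≥ f_y/E_s = 0.0021, so compression steel does yield.
M_n = (A_s − A'_s) f_y (d − a/2) + A'_s f_y (d − d') = [1638000 × (785 − 65.015) + 298200 × (785 − 47)] × 10⁻⁶ = 1179.34 + 220.07 = 1399.41 kN·m.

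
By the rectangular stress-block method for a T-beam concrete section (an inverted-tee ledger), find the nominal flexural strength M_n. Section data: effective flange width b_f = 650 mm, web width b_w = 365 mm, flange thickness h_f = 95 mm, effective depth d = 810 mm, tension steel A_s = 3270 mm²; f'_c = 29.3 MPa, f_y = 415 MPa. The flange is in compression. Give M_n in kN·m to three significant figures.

Tension: T = A_s f_y = 3270 × 415 = 1357050 N.
Try a within the flange: a = T/(0.85 f'_c b_f) = 1357050/(0.85 × 29.3 × 650) = 83.83 mm.
Since a = 83.83 ≤ h_f = 95 mm, the stress block lies entirely in the flange; analyse as a rectangular beam of width b_f.
M_n = T(d − a/2) = 1357050 × (810 − 41.915) = 1042.33 × 10⁶ N·mm.
M_n = 1042.33 kN·m.

M_n ≈ 1040 kN·m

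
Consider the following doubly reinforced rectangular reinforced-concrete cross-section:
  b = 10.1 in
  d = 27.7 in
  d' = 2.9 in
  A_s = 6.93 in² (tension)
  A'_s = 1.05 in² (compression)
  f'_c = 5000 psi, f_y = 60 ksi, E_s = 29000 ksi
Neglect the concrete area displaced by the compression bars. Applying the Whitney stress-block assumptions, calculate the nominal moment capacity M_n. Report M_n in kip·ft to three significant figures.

Assume both steels yield.
a = (A_s − A'_s) f_y/(0.85 f'_c b) = (6.93 − 1.05) × 60/(0.85 × 5 × 10.1) = 8.219 in.
c = a/β₁ = 8.219/0.8 = 10.274 in; ε'_s = 0.003(c − d')/c = 0.0022 ≥ ε_y = 0.0021, so the compression steel yields.
M_n = (A_s − A'_s) f_y (d − a/2) + A'_s f_y (d − d') = 352.8 × (27.7 − 4.1095) + 63 × (27.7 − 2.9) = 8322.7 + 1562.4 = 9885.1 kip·in = 9885.1/12 = 823.76 kip·ft.

M_n ≈ 824 kip·ft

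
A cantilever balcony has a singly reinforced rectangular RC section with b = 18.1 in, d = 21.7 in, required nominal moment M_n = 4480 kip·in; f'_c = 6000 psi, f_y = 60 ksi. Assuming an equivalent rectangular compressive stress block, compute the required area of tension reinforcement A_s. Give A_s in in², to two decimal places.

A_s ≈ 3.64 in²

From M_n = 0.85 f'_c a b (d − a/2):
a = d − √(d² − 2M_n/(0.85 f'_c b)) = 21.7 − √(21.7² − 2 × 4480/(0.85 × 6 × 18.1)) = 2.365 in.
A_s = 0.85 f'_c a b / f_y = 0.85 × 6 × 2.365 × 18.1 / 60 = 3.639 in².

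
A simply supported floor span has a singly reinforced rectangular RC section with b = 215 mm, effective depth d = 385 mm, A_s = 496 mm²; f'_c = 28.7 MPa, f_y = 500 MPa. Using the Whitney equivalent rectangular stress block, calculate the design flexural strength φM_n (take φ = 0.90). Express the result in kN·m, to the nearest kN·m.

T = A_s f_y = 496 × 500 = 248000 N = 248 kN.
From C = T: a = T/(0.85 f'_c b) = 248000/(0.85 × 28.7 × 215) = 47.28 mm.
M_n = T(d − a/2) = 248 kN × (385 − 23.64) mm = 89.62 kN·m.
φM_n = 0.90 × 89.62 = 80.66 kN·m.

φM_n ≈ 81 kN·m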